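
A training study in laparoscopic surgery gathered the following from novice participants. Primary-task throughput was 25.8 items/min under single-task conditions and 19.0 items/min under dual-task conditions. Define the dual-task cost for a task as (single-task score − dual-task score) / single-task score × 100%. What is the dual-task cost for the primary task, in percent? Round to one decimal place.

Cost = (25.8 − 19.0) / 25.8 × 100%
     = 6.8000 / 25.8 × 100% = 26.3566%.
≈ 26.4%.

26.4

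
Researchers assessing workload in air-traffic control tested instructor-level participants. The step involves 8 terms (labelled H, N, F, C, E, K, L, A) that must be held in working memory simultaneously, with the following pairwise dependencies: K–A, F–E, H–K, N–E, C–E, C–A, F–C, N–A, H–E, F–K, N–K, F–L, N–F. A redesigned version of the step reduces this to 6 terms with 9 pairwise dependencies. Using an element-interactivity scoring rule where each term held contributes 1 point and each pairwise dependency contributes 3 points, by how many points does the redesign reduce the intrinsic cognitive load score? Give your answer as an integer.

Original: 8 × 1 + 13 × 3 = 8 + 39 = 47.
Redesigned: 6 × 1 + 9 × 3 = 6 + 27 = 33.
Reduction = 47 − 33 = 14.

14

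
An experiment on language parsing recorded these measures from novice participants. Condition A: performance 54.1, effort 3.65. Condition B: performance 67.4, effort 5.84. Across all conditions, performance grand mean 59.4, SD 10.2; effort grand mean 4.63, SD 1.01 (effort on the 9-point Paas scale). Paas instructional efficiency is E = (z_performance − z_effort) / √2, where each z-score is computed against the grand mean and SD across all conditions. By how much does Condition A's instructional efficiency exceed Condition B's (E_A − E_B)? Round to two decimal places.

Condition A: z_P = (54.1 − 59.4)/10.2 = -0.5196; z_E = (3.65 − 4.63)/1.01 = -0.9703; E_A = (-0.5196 − (-0.9703))/√2 = 0.3187.
Condition B: z_P = (67.4 − 59.4)/10.2 = 0.7843; z_E = (5.84 − 4.63)/1.01 = 1.1980; E_B = (0.7843 − 1.1980)/√2 = -0.2925.
E_A − E_B = 0.3187 − (-0.2925) = 0.6112 ≈ 0.61.

0.61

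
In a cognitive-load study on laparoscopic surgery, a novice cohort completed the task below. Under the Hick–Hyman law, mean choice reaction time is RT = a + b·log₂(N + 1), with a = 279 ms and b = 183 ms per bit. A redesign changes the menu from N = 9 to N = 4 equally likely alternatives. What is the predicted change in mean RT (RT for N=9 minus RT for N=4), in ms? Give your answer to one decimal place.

RT(9) = 279 + 183·log₂(10) = 279 + 183·3.3219 = 886.9077 ms.
RT(4) = 279 + 183·log₂(5) = 279 + 183·2.3219 = 703.9077 ms.
Difference = 886.9077 − 703.9077 = 183.0000 ≈ 183.0 ms.

183.0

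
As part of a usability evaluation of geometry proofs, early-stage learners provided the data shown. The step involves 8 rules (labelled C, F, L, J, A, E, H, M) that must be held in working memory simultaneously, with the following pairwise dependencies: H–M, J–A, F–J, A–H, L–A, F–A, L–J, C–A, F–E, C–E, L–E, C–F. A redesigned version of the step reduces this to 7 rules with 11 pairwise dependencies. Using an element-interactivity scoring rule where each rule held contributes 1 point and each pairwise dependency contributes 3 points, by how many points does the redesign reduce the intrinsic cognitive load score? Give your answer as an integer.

4

Original: 8 × 1 + 12 × 3 = 8 + 36 = 44.
Redesigned: 7 × 1 + 11 × 3 = 7 + 33 = 40.
Reduction = 44 − 40 = 4.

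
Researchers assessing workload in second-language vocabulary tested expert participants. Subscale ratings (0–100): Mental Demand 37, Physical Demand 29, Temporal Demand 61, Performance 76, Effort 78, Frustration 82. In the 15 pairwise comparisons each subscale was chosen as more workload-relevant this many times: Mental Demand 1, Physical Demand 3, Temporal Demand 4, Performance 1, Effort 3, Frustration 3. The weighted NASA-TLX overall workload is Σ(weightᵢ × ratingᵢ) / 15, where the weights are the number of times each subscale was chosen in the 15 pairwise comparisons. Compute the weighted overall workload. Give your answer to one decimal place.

61.6

The tallies are the weights (they sum to 15).
Weighted sum = 1·37 + 3·29 + 4·61 + 1·76 + 3·78 + 3·82
            = 37 + 87 + 244 + 76 + 234 + 246 = 924.
Overall workload = 924 / 15 = 61.6000 ≈ 61.6.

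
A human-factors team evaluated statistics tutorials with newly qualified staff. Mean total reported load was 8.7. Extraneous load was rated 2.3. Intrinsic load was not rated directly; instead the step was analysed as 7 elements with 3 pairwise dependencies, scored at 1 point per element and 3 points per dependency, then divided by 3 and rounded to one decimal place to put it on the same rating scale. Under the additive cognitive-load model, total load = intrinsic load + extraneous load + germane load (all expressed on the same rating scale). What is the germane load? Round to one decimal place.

1.1

Intrinsic (element-interactivity): (7 × 1 + 3 × 3) / 3 = 16 / 3 = 5.3333 → 5.3.
germane load = total − intrinsic − extraneous
             = 8.7 − 5.3 − 2.3 = 1.1.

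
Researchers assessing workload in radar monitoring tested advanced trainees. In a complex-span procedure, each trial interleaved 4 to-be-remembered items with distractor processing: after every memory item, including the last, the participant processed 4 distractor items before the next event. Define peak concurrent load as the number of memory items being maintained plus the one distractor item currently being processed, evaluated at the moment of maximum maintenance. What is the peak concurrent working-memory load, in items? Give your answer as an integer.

5

Maintenance is greatest during the distractor(s) after memory item 4: all 4 memory items are being held.
One distractor item is concurrently being processed.
Peak concurrent load = 4 + 1 = 5 items.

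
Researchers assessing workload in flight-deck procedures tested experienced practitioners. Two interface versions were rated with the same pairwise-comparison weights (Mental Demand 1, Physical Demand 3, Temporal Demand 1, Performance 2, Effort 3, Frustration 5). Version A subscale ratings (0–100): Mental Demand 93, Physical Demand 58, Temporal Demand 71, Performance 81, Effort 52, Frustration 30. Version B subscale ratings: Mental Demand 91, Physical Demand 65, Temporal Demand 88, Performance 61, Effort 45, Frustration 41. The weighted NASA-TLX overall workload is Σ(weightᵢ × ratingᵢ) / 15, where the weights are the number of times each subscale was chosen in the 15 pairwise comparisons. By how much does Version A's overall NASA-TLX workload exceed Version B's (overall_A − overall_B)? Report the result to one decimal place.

-2.0

Version A weighted sum = 1·93 + 3·58 + 1·71 + 2·81 + 3·52 + 5·30 = 93 + 174 + 71 + 162 + 156 + 150 = 806; overall_A = 806/15 = 53.7333.
Version B weighted sum = 1·91 + 3·65 + 1·88 + 2·61 + 3·45 + 5·41 = 91 + 195 + 88 + 122 + 135 + 205 = 836; overall_B = 836/15 = 55.7333.
Difference = 53.7333 − 55.7333 = -2.0000 ≈ -2.0.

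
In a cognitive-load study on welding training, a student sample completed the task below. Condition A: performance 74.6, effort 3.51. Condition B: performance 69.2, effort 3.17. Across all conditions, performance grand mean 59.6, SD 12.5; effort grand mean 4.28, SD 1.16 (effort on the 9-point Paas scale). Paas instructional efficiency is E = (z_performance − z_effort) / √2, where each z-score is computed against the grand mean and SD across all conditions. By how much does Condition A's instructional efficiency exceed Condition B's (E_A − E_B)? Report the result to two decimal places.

0.10

Condition A: z_P = (74.6 − 59.6)/12.5 = 1.2000; z_E = (3.51 − 4.28)/1.16 = -0.6638; E_A = (1.2000 − (-0.6638))/√2 = 1.3179.
Condition B: z_P = (69.2 − 59.6)/12.5 = 0.7680; z_E = (3.17 − 4.28)/1.16 = -0.9569; E_B = (0.7680 − (-0.9569))/√2 = 1.2197.
E_A − E_B = 1.3179 − 1.2197 = 0.0982 ≈ 0.10.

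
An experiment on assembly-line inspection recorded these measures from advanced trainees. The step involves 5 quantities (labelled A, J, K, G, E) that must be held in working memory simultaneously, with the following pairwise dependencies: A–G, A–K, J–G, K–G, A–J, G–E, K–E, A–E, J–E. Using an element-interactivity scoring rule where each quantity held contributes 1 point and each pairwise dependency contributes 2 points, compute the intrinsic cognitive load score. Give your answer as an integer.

Count of quantities held simultaneously: 5.
Count of pairwise dependencies listed: 9.
Element contribution: 5 × 1 = 5.
Interaction contribution: 9 × 2 = 18.
Intrinsic load = 5 + 18 = 23.

23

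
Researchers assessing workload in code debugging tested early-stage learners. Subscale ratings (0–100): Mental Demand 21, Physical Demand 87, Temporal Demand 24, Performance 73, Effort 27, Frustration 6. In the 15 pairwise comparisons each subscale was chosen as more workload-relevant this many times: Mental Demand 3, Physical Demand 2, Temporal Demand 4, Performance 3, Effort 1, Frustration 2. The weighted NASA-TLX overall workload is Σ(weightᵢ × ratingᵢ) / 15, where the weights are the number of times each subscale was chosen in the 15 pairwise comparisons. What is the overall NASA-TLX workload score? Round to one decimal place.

39.4

The tallies are the weights (they sum to 15).
Weighted sum = 3·21 + 2·87 + 4·24 + 3·73 + 1·27 + 2·6
            = 63 + 174 + 96 + 219 + 27 + 12 = 591.
Overall workload = 591 / 15 = 39.4000 ≈ 39.4.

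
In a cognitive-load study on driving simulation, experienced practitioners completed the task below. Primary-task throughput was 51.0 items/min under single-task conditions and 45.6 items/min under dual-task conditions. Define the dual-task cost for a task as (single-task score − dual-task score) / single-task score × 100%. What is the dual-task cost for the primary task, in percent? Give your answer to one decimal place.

Cost = (51.0 − 45.6) / 51.0 × 100%
     = 5.4000 / 51.0 × 100% = 10.5882%.
≈ 10.6%.

10.6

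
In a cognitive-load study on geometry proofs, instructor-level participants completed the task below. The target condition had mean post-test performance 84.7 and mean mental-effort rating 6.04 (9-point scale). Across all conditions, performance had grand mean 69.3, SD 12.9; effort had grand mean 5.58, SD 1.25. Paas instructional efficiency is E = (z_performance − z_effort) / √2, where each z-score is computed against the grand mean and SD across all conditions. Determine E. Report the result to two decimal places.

z_performance = (84.7 − 69.3) / 12.9 = 15.4000 / 12.9 = 1.1938.
z_effort = (6.04 − 5.58) / 1.25 = 0.4600 / 1.25 = 0.3680.
z_P − z_E = 1.1938 − 0.3680 = 0.8258.
E = 0.8258 / √2 = 0.8258 / 1.41421 = 0.5839 ≈ 0.58.

0.58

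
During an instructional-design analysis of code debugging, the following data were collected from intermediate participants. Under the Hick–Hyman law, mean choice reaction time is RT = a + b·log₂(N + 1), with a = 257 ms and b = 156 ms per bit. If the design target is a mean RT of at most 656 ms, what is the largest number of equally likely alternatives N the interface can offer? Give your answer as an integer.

4

Set 257 + 156·log₂(N + 1) ≤ 656.
log₂(N + 1) ≤ (656 − 257) / 156 = 2.5577.
N + 1 ≤ 2^2.5577 = 5.8877.
N ≤ 4.8877, so the largest integer N is 4.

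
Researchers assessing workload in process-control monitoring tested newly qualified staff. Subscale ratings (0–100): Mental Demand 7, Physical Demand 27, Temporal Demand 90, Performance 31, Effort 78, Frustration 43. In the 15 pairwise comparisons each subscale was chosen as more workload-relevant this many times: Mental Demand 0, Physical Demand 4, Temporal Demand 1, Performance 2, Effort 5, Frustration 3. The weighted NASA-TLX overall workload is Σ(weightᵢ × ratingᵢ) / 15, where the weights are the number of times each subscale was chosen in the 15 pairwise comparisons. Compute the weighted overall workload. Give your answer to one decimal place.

The tallies are the weights (they sum to 15).
Weighted sum = 0·7 + 4·27 + 1·90 + 2·31 + 5·78 + 3·43
            = 0 + 108 + 90 + 62 + 390 + 129 = 779.
Overall workload = 779 / 15 = 51.9333 ≈ 51.9.

51.9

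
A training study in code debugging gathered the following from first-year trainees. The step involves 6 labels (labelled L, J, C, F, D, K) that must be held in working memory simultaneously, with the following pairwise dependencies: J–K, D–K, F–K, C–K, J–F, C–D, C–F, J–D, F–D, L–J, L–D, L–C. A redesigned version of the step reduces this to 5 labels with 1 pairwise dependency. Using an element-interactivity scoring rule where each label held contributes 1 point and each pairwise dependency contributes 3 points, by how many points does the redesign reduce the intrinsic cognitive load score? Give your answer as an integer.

Original: 6 × 1 + 12 × 3 = 6 + 36 = 42.
Redesigned: 5 × 1 + 1 × 3 = 5 + 3 = 8.
Reduction = 42 − 8 = 34.

34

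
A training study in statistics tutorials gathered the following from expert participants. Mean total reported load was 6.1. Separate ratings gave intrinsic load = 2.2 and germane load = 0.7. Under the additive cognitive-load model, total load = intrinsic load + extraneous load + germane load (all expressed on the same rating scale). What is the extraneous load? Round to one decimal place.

extraneous load = total − intrinsic − germane
             = 6.1 − 2.2 − 0.7 = 3.2.

3.2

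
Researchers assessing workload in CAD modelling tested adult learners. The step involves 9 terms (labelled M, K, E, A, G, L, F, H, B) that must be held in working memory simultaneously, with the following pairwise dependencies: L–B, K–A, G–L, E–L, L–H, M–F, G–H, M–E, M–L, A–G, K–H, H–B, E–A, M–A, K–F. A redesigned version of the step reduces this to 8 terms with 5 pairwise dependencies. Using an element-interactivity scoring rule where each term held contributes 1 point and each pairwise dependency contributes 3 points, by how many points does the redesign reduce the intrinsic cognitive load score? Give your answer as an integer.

Original: 9 × 1 + 15 × 3 = 9 + 45 = 54.
Redesigned: 8 × 1 + 5 × 3 = 8 + 15 = 23.
Reduction = 54 − 23 = 31.

31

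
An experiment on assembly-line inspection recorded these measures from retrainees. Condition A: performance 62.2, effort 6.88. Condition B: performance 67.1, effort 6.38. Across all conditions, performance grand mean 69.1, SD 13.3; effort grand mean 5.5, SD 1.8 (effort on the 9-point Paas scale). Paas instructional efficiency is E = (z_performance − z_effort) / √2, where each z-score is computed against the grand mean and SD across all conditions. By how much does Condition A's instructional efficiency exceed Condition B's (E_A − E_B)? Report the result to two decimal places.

-0.46

Condition A: z_P = (62.2 − 69.1)/13.3 = -0.5188; z_E = (6.88 − 5.5)/1.8 = 0.7667; E_A = (-0.5188 − 0.7667)/√2 = -0.9090.
Condition B: z_P = (67.1 − 69.1)/13.3 = -0.1504; z_E = (6.38 − 5.5)/1.8 = 0.4889; E_B = (-0.1504 − 0.4889)/√2 = -0.4521.
E_A − E_B = -0.9090 − (-0.4521) = -0.4569 ≈ -0.46.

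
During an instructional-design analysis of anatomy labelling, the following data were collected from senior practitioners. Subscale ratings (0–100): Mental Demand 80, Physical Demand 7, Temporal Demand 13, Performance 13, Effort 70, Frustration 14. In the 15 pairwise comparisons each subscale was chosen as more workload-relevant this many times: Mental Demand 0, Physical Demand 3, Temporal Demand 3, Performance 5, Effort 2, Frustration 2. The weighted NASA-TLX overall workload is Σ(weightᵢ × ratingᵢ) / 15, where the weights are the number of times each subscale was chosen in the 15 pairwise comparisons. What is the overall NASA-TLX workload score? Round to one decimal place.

The tallies are the weights (they sum to 15).
Weighted sum = 0·80 + 3·7 + 3·13 + 5·13 + 2·70 + 2·14
            = 0 + 21 + 39 + 65 + 140 + 28 = 293.
Overall workload = 293 / 15 = 19.5333 ≈ 19.5.

19.5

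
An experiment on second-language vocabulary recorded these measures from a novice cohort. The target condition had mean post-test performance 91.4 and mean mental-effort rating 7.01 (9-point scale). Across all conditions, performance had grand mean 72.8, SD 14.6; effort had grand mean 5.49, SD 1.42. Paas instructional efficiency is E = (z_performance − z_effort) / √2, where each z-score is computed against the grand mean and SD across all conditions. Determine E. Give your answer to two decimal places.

0.14

z_performance = (91.4 − 72.8) / 14.6 = 18.6000 / 14.6 = 1.2740.
z_effort = (7.01 − 5.49) / 1.42 = 1.5200 / 1.42 = 1.0704.
z_P − z_E = 1.2740 − 1.0704 = 0.2036.
E = 0.2036 / √2 = 0.2036 / 1.41421 = 0.1440 ≈ 0.14.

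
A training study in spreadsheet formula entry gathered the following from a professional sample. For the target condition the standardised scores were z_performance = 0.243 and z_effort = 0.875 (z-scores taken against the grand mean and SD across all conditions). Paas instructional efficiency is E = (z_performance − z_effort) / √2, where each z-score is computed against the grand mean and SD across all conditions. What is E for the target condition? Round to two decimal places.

z_P − z_E = 0.243 − 0.875 = -0.6320.
E = -0.6320 / √2 = -0.6320 / 1.41421 = -0.4469 ≈ -0.45.

-0.45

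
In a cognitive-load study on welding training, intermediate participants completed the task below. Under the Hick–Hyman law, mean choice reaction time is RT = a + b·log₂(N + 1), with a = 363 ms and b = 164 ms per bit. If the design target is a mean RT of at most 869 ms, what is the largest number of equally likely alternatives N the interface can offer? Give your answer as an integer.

7

Set 363 + 164·log₂(N + 1) ≤ 869.
log₂(N + 1) ≤ (869 − 363) / 164 = 3.0854.
N + 1 ≤ 2^3.0854 = 8.4879.
N ≤ 7.4879, so the largest integer N is 7.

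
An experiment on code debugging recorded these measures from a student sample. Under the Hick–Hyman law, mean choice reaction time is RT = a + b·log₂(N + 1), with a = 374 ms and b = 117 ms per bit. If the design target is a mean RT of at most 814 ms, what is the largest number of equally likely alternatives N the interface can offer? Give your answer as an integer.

Set 374 + 117·log₂(N + 1) ≤ 814.
log₂(N + 1) ≤ (814 − 374) / 117 = 3.7607.
N + 1 ≤ 2^3.7607 = 13.5545.
N ≤ 12.5545, so the largest integer N is 12.

12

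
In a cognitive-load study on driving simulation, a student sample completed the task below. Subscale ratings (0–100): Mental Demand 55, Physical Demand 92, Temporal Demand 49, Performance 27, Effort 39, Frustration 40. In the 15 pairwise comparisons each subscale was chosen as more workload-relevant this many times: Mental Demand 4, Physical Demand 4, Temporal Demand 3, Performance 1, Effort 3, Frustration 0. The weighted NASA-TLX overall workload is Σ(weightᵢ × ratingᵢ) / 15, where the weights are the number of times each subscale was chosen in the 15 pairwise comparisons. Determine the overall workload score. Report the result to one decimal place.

58.6

The tallies are the weights (they sum to 15).
Weighted sum = 4·55 + 4·92 + 3·49 + 1·27 + 3·39 + 0·40
            = 220 + 368 + 147 + 27 + 117 + 0 = 879.
Overall workload = 879 / 15 = 58.6000 ≈ 58.6.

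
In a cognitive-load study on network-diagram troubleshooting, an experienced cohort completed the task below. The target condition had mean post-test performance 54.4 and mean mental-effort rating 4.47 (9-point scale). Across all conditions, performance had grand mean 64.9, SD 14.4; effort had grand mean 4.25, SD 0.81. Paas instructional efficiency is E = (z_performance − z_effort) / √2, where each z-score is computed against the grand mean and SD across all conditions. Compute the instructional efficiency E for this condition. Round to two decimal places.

z_performance = (54.4 − 64.9) / 14.4 = -10.5000 / 14.4 = -0.7292.
z_effort = (4.47 − 4.25) / 0.81 = 0.2200 / 0.81 = 0.2716.
z_P − z_E = -0.7292 − 0.2716 = -1.0008.
E = -1.0008 / √2 = -1.0008 / 1.41421 = -0.7077 ≈ -0.71.

-0.71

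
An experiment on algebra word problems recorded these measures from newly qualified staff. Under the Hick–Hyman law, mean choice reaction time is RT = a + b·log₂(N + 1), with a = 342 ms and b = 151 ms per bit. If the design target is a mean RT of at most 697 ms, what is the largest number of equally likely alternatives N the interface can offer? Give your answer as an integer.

Set 342 + 151·log₂(N + 1) ≤ 697.
log₂(N + 1) ≤ (697 − 342) / 151 = 2.3510.
N + 1 ≤ 2^2.3510 = 5.1018.
N ≤ 4.1018, so the largest integer N is 4.

4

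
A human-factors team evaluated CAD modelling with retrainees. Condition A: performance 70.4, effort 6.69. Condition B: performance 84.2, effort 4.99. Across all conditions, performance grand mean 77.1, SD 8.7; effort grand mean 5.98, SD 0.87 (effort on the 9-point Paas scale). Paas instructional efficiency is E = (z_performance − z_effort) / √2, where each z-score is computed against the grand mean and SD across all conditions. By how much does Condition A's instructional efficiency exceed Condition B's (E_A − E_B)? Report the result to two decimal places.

-2.50

Condition A: z_P = (70.4 − 77.1)/8.7 = -0.7701; z_E = (6.69 − 5.98)/0.87 = 0.8161; E_A = (-0.7701 − 0.8161)/√2 = -1.1216.
Condition B: z_P = (84.2 − 77.1)/8.7 = 0.8161; z_E = (4.99 − 5.98)/0.87 = -1.1379; E_B = (0.8161 − (-1.1379))/√2 = 1.3817.
E_A − E_B = -1.1216 − 1.3817 = -2.5033 ≈ -2.50.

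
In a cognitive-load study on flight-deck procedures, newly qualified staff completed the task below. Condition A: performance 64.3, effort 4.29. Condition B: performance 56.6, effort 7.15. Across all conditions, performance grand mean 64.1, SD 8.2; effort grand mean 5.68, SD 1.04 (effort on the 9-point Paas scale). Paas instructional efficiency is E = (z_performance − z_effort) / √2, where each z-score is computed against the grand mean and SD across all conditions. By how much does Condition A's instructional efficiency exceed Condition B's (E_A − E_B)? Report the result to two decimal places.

2.61

Condition A: z_P = (64.3 − 64.1)/8.2 = 0.0244; z_E = (4.29 − 5.68)/1.04 = -1.3365; E_A = (0.0244 − (-1.3365))/√2 = 0.9623.
Condition B: z_P = (56.6 − 64.1)/8.2 = -0.9146; z_E = (7.15 − 5.68)/1.04 = 1.4135; E_B = (-0.9146 − 1.4135)/√2 = -1.6462.
E_A − E_B = 0.9623 − (-1.6462) = 2.6085 ≈ 2.61.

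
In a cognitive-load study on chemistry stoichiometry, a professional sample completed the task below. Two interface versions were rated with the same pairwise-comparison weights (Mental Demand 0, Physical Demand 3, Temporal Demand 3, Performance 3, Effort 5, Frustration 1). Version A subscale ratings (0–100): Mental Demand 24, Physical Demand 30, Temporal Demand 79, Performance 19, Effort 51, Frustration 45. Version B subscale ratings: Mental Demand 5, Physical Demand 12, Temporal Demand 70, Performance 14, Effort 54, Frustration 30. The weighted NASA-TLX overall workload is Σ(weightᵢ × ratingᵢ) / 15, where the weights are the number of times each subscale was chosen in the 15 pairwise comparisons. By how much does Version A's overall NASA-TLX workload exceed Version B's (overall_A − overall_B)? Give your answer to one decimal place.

Version A weighted sum = 0·24 + 3·30 + 3·79 + 3·19 + 5·51 + 1·45 = 0 + 90 + 237 + 57 + 255 + 45 = 684; overall_A = 684/15 = 45.6000.
Version B weighted sum = 0·5 + 3·12 + 3·70 + 3·14 + 5·54 + 1·30 = 0 + 36 + 210 + 42 + 270 + 30 = 588; overall_B = 588/15 = 39.2000.
Difference = 45.6000 − 39.2000 = 6.4000 ≈ 6.4.

6.4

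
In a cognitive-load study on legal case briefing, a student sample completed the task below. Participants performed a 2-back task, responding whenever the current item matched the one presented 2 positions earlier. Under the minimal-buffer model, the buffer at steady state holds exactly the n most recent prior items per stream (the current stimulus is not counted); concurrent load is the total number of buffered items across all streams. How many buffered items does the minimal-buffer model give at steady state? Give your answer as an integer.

2

The buffer holds the 2 most recent prior items.
Steady-state concurrent load = 2 items.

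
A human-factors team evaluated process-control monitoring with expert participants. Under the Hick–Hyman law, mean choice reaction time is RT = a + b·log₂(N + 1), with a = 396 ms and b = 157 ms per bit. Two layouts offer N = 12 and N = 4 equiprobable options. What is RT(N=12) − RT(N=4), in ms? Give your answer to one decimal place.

RT(12) = 396 + 157·log₂(13) = 396 + 157·3.7004 = 976.9628 ms.
RT(4) = 396 + 157·log₂(5) = 396 + 157·2.3219 = 760.5383 ms.
Difference = 976.9628 − 760.5383 = 216.4245 ≈ 216.4 ms.

216.4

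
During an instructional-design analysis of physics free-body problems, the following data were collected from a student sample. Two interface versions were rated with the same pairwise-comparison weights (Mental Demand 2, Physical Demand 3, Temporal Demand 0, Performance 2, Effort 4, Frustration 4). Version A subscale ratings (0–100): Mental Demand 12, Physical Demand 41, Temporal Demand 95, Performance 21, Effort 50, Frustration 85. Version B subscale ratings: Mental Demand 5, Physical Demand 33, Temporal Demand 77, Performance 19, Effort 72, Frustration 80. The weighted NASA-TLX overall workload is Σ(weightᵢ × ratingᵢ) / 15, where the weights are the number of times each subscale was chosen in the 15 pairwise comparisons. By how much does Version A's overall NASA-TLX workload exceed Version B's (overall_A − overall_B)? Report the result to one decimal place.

-1.7

Version A weighted sum = 2·12 + 3·41 + 0·95 + 2·21 + 4·50 + 4·85 = 24 + 123 + 0 + 42 + 200 + 340 = 729; overall_A = 729/15 = 48.6000.
Version B weighted sum = 2·5 + 3·33 + 0·77 + 2·19 + 4·72 + 4·80 = 10 + 99 + 0 + 38 + 288 + 320 = 755; overall_B = 755/15 = 50.3333.
Difference = 48.6000 − 50.3333 = -1.7333 ≈ -1.7.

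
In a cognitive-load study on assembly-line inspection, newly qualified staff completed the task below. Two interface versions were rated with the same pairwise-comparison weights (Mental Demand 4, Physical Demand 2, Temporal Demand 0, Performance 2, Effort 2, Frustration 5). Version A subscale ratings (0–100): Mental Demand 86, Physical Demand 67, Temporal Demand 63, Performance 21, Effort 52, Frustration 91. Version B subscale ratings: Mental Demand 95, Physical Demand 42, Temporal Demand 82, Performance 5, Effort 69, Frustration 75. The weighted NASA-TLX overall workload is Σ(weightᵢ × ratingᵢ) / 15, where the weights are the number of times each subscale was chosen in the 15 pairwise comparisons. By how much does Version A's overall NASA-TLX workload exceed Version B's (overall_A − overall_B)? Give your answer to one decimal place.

Version A weighted sum = 4·86 + 2·67 + 0·63 + 2·21 + 2·52 + 5·91 = 344 + 134 + 0 + 42 + 104 + 455 = 1079; overall_A = 1079/15 = 71.9333.
Version B weighted sum = 4·95 + 2·42 + 0·82 + 2·5 + 2·69 + 5·75 = 380 + 84 + 0 + 10 + 138 + 375 = 987; overall_B = 987/15 = 65.8000.
Difference = 71.9333 − 65.8000 = 6.1333 ≈ 6.1.

6.1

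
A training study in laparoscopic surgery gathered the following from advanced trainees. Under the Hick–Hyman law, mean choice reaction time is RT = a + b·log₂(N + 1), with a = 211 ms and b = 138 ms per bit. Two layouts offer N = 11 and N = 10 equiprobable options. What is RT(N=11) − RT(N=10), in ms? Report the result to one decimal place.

RT(11) = 211 + 138·log₂(12) = 211 + 138·3.5850 = 705.7300 ms.
RT(10) = 211 + 138·log₂(11) = 211 + 138·3.4594 = 688.3972 ms.
Difference = 705.7300 − 688.3972 = 17.3328 ≈ 17.3 ms.

17.3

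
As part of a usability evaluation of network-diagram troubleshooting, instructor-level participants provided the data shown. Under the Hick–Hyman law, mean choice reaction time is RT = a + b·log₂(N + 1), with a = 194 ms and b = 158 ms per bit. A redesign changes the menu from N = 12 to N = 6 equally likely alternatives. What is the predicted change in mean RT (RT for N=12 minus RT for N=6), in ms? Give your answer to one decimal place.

RT(12) = 194 + 158·log₂(13) = 194 + 158·3.7004 = 778.6632 ms.
RT(6) = 194 + 158·log₂(7) = 194 + 158·2.8074 = 637.5692 ms.
Difference = 778.6632 − 637.5692 = 141.0940 ≈ 141.1 ms.

141.1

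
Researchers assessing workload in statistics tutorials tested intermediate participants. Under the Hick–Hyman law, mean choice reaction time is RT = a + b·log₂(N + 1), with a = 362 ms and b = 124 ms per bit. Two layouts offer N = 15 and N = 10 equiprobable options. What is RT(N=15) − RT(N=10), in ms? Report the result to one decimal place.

RT(15) = 362 + 124·log₂(16) = 362 + 124·4.0000 = 858.0000 ms.
RT(10) = 362 + 124·log₂(11) = 362 + 124·3.4594 = 790.9656 ms.
Difference = 858.0000 − 790.9656 = 67.0344 ≈ 67.0 ms.

67.0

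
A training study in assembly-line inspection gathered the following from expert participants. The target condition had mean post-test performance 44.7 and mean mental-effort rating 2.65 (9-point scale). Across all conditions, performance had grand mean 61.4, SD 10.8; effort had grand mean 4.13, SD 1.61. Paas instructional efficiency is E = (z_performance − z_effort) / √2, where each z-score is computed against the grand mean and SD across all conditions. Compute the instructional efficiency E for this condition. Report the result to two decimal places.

-0.44

z_performance = (44.7 − 61.4) / 10.8 = -16.7000 / 10.8 = -1.5463.
z_effort = (2.65 − 4.13) / 1.61 = -1.4800 / 1.61 = -0.9193.
z_P − z_E = -1.5463 − (-0.9193) = -0.6270.
E = -0.6270 / √2 = -0.6270 / 1.41421 = -0.4434 ≈ -0.44.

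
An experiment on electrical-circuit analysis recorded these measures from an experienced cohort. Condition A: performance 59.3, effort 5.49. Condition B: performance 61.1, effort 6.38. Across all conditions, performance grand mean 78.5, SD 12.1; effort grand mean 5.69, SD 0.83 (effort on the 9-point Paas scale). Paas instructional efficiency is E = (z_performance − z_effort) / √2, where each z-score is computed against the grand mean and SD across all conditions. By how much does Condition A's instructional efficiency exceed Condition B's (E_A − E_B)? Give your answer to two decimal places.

Condition A: z_P = (59.3 − 78.5)/12.1 = -1.5868; z_E = (5.49 − 5.69)/0.83 = -0.2410; E_A = (-1.5868 − (-0.2410))/√2 = -0.9516.
Condition B: z_P = (61.1 − 78.5)/12.1 = -1.4380; z_E = (6.38 − 5.69)/0.83 = 0.8313; E_B = (-1.4380 − 0.8313)/√2 = -1.6046.
E_A − E_B = -0.9516 − (-1.6046) = 0.6530 ≈ 0.65.

0.65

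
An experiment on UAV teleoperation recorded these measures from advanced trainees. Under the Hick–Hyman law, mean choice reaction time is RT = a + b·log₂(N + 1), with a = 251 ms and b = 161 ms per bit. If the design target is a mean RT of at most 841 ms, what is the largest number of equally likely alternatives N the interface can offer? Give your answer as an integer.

11

Set 251 + 161·log₂(N + 1) ≤ 841.
log₂(N + 1) ≤ (841 − 251) / 161 = 3.6646.
N + 1 ≤ 2^3.6646 = 12.6810.
N ≤ 11.6810, so the largest integer N is 11.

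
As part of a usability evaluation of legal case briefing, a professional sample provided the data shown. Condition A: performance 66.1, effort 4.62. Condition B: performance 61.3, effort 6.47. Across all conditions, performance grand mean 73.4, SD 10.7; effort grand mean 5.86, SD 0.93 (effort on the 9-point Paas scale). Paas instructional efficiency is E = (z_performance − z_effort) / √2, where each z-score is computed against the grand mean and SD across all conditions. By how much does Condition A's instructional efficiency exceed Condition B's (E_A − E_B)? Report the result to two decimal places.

1.72

Condition A: z_P = (66.1 − 73.4)/10.7 = -0.6822; z_E = (4.62 − 5.86)/0.93 = -1.3333; E_A = (-0.6822 − (-1.3333))/√2 = 0.4604.
Condition B: z_P = (61.3 − 73.4)/10.7 = -1.1308; z_E = (6.47 − 5.86)/0.93 = 0.6559; E_B = (-1.1308 − 0.6559)/√2 = -1.2634.
E_A − E_B = 0.4604 − (-1.2634) = 1.7238 ≈ 1.72.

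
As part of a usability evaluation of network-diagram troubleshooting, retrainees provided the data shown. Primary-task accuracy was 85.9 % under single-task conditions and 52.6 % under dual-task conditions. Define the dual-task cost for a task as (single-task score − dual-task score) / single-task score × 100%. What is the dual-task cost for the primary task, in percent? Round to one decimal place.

Cost = (85.9 − 52.6) / 85.9 × 100%
     = 33.3000 / 85.9 × 100% = 38.7660%.
≈ 38.8%.

38.8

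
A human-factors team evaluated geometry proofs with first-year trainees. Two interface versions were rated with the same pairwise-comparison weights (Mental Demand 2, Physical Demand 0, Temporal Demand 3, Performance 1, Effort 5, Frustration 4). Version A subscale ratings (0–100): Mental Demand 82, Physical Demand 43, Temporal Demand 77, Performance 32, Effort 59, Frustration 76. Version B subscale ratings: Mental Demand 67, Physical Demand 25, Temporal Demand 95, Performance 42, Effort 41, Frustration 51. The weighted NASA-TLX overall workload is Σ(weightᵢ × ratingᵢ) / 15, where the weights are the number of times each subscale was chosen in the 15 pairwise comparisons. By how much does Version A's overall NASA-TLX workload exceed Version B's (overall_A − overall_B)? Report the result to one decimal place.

Version A weighted sum = 2·82 + 0·43 + 3·77 + 1·32 + 5·59 + 4·76 = 164 + 0 + 231 + 32 + 295 + 304 = 1026; overall_A = 1026/15 = 68.4000.
Version B weighted sum = 2·67 + 0·25 + 3·95 + 1·42 + 5·41 + 4·51 = 134 + 0 + 285 + 42 + 205 + 204 = 870; overall_B = 870/15 = 58.0000.
Difference = 68.4000 − 58.0000 = 10.4000 ≈ 10.4.

10.4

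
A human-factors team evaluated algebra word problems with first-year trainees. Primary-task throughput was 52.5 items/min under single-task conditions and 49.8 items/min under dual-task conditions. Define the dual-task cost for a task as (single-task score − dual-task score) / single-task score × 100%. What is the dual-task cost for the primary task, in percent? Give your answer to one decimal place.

5.1

Cost = (52.5 − 49.8) / 52.5 × 100%
     = 2.7000 / 52.5 × 100% = 5.1429%.
≈ 5.1%.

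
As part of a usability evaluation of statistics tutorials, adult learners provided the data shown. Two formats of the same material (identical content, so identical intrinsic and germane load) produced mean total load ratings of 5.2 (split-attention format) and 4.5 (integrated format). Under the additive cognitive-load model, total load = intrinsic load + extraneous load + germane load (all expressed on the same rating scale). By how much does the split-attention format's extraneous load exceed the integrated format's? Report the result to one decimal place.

Intrinsic and germane load are equal across formats, so the difference in total load equals the difference in extraneous load.
Extraneous-load difference = 5.2 − 4.5 = 0.7.

0.7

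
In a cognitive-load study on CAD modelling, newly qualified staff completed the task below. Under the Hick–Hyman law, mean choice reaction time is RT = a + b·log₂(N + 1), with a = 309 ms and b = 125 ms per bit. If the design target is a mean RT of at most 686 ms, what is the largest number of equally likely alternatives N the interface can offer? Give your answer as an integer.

7

Set 309 + 125·log₂(N + 1) ≤ 686.
log₂(N + 1) ≤ (686 − 309) / 125 = 3.0160.
N + 1 ≤ 2^3.0160 = 8.0892.
N ≤ 7.0892, so the largest integer N is 7.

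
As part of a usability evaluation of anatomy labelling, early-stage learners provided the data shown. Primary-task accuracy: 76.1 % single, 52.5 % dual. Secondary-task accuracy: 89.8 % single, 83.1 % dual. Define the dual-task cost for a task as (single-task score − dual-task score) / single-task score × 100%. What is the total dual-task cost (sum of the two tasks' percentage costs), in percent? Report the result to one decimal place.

Primary cost = (76.1 − 52.5) / 76.1 × 100% = 31.0118%.
Secondary cost = (89.8 − 83.1) / 89.8 × 100% = 7.4610%.
Total = 31.0118% + 7.4610% = 38.4728% ≈ 38.5%.

38.5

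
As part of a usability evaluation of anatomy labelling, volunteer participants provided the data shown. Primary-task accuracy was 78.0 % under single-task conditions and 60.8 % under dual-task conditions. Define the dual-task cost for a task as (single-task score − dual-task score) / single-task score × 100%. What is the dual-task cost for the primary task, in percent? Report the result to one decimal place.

Cost = (78.0 − 60.8) / 78.0 × 100%
     = 17.2000 / 78.0 × 100% = 22.0513%.
≈ 22.1%.

22.1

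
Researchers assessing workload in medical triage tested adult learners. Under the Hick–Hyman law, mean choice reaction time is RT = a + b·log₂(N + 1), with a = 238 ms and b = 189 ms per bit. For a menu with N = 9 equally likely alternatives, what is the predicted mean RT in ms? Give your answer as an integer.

log₂(9 + 1) = log₂(10) = 3.3219.
RT = 238 + 189 × 3.3219 = 238 + 627.8391 = 865.8391 ms.
≈ 866 ms.

866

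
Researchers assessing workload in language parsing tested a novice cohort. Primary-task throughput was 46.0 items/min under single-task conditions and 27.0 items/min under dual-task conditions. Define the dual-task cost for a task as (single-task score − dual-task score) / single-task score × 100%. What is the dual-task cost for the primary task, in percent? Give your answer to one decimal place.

Cost = (46.0 − 27.0) / 46.0 × 100%
     = 19.0000 / 46.0 × 100% = 41.3043%.
≈ 41.3%.

41.3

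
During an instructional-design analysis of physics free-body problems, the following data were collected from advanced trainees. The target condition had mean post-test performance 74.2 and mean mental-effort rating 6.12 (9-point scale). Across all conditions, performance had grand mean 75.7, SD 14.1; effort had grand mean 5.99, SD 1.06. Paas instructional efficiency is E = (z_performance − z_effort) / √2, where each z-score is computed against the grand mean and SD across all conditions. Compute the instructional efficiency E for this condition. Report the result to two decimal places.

-0.16

z_performance = (74.2 − 75.7) / 14.1 = -1.5000 / 14.1 = -0.1064.
z_effort = (6.12 − 5.99) / 1.06 = 0.1300 / 1.06 = 0.1226.
z_P − z_E = -0.1064 − 0.1226 = -0.2290.
E = -0.2290 / √2 = -0.2290 / 1.41421 = -0.1619 ≈ -0.16.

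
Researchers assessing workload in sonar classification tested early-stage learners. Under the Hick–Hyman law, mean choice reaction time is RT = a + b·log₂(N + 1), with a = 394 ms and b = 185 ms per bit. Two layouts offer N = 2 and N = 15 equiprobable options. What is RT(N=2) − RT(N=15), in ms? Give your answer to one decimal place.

RT(2) = 394 + 185·log₂(3) = 394 + 185·1.5850 = 687.2250 ms.
RT(15) = 394 + 185·log₂(16) = 394 + 185·4.0000 = 1134.0000 ms.
Difference = 687.2250 − 1134.0000 = -446.7750 ≈ -446.8 ms.

-446.8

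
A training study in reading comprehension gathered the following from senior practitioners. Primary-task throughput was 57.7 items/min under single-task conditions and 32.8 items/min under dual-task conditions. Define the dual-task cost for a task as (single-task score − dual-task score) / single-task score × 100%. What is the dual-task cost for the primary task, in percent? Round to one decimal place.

Cost = (57.7 − 32.8) / 57.7 × 100%
     = 24.9000 / 57.7 × 100% = 43.1542%.
≈ 43.2%.

43.2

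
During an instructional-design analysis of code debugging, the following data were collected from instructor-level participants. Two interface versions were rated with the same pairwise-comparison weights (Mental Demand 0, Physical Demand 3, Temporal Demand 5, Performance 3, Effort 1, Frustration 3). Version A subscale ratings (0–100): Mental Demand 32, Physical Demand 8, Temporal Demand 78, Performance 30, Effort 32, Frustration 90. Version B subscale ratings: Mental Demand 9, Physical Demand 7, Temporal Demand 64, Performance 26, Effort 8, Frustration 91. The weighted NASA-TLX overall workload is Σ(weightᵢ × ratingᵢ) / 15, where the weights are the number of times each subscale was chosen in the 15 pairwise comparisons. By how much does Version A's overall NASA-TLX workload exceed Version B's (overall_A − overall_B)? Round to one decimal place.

7.1

Version A weighted sum = 0·32 + 3·8 + 5·78 + 3·30 + 1·32 + 3·90 = 0 + 24 + 390 + 90 + 32 + 270 = 806; overall_A = 806/15 = 53.7333.
Version B weighted sum = 0·9 + 3·7 + 5·64 + 3·26 + 1·8 + 3·91 = 0 + 21 + 320 + 78 + 8 + 273 = 700; overall_B = 700/15 = 46.6667.
Difference = 53.7333 − 46.6667 = 7.0666 ≈ 7.1.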